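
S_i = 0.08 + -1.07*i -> [0.08, -0.99, -2.06, -3.13, -4.2]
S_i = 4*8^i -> [4, 32, 256, 2048, 16384]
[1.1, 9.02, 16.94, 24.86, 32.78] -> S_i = 1.10 + 7.92*i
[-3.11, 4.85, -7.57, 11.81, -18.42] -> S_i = -3.11*(-1.56)^i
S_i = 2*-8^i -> [2, -16, 128, -1024, 8192]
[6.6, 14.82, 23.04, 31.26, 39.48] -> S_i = 6.60 + 8.22*i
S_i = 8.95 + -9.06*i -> [8.95, -0.11, -9.17, -18.23, -27.29]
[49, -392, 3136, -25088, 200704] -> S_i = 49*-8^i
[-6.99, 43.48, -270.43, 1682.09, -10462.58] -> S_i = -6.99*(-6.22)^i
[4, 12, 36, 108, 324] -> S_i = 4*3^i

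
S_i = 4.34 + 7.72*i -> [4.34, 12.06, 19.78, 27.5, 35.22]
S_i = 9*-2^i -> [9, -18, 36, -72, 144]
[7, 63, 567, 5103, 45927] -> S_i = 7*9^i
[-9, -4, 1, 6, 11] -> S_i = -9 + 5*i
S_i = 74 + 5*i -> [74, 79, 84, 89, 94]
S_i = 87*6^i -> [87, 522, 3132, 18792, 112752]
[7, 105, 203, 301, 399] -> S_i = 7 + 98*i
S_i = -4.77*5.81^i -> [-4.77, -27.71, -161.02, -935.51, -5435.29]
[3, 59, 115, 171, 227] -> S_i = 3 + 56*i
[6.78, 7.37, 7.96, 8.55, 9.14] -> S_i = 6.78 + 0.59*i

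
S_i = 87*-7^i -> [87, -609, 4263, -29841, 208887]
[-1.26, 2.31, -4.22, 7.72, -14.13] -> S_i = -1.26*(-1.83)^i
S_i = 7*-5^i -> [7, -35, 175, -875, 4375]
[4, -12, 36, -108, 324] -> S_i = 4*-3^i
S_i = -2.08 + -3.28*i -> [-2.08, -5.36, -8.64, -11.92, -15.2]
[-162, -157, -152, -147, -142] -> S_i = -162 + 5*i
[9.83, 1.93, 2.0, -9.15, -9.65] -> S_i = Random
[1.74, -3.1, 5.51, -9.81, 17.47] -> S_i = 1.74*(-1.78)^i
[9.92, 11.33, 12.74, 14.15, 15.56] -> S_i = 9.92 + 1.41*i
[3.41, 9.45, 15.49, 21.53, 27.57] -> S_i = 3.41 + 6.04*i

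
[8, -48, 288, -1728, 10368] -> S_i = 8*-6^i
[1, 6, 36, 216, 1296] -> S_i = 1*6^i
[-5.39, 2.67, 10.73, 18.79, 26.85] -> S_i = -5.39 + 8.06*i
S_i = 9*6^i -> [9, 54, 324, 1944, 11664]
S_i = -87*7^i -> [-87, -609, -4263, -29841, -208887]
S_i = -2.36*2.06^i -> [-2.36, -4.86, -10.01, -20.63, -42.5]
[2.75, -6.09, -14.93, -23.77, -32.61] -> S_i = 2.75 + -8.84*i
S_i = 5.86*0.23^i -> [5.86, 1.35, 0.31, 0.07, 0.02]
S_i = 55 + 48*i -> [55, 103, 151, 199, 247]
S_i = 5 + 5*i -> [5, 10, 15, 20, 25]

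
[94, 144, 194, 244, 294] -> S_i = 94 + 50*i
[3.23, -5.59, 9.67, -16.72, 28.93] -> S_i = 3.23*(-1.73)^i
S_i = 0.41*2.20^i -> [0.41, 0.9, 1.98, 4.37, 9.6]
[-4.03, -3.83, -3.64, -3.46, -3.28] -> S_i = -4.03*0.95^i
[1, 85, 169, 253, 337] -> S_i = 1 + 84*i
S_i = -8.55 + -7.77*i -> [-8.55, -16.32, -24.09, -31.86, -39.63]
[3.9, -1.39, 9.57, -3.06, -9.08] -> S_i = Random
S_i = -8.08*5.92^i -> [-8.08, -47.83, -283.17, -1676.4, -9924.26]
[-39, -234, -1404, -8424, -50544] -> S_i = -39*6^i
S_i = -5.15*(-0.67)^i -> [-5.15, 3.45, -2.31, 1.55, -1.04]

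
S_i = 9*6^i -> [9, 54, 324, 1944, 11664]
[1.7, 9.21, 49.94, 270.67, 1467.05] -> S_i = 1.70*5.42^i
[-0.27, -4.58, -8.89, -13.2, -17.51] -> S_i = -0.27 + -4.31*i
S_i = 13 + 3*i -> [13, 16, 19, 22, 25]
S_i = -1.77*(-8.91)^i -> [-1.77, 15.77, -140.52, 1252.01, -11155.37]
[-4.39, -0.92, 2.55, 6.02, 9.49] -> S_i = -4.39 + 3.47*i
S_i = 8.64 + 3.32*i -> [8.64, 11.96, 15.28, 18.6, 21.92]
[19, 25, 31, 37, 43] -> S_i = 19 + 6*i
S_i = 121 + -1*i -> [121, 120, 119, 118, 117]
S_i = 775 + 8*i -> [775, 783, 791, 799, 807]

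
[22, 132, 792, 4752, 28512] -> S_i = 22*6^i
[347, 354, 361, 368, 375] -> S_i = 347 + 7*i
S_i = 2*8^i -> [2, 16, 128, 1024, 8192]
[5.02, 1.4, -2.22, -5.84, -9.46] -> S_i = 5.02 + -3.62*i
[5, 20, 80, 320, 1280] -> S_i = 5*4^i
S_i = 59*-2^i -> [59, -118, 236, -472, 944]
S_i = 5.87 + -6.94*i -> [5.87, -1.07, -8.01, -14.95, -21.89]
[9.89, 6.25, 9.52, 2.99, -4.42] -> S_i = Random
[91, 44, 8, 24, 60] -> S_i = Random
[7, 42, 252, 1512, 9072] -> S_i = 7*6^i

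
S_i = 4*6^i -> [4, 24, 144, 864, 5184]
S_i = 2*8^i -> [2, 16, 128, 1024, 8192]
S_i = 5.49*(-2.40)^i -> [5.49, -13.18, 31.62, -75.89, 182.15]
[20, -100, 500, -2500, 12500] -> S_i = 20*-5^i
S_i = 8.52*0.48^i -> [8.52, 4.09, 1.96, 0.94, 0.45]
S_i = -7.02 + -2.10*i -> [-7.02, -9.12, -11.22, -13.32, -15.42]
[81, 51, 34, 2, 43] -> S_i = Random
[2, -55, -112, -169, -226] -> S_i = 2 + -57*i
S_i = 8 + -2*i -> [8, 6, 4, 2, 0]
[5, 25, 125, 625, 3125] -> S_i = 5*5^i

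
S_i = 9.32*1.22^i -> [9.32, 11.37, 13.87, 16.92, 20.65]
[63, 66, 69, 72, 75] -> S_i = 63 + 3*i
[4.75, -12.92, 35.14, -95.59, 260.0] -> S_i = 4.75*(-2.72)^i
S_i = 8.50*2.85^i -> [8.5, 24.22, 69.04, 196.77, 560.79]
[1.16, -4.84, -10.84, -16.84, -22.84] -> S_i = 1.16 + -6.00*i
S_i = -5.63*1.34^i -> [-5.63, -7.54, -10.11, -13.55, -18.15]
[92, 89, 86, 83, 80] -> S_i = 92 + -3*i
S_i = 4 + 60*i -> [4, 64, 124, 184, 244]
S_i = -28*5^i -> [-28, -140, -700, -3500, -17500]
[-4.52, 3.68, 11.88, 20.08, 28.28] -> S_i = -4.52 + 8.20*i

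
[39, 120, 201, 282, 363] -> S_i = 39 + 81*i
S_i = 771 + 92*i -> [771, 863, 955, 1047, 1139]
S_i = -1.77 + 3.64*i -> [-1.77, 1.87, 5.51, 9.15, 12.79]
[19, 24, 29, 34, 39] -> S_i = 19 + 5*i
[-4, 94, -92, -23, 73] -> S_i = Random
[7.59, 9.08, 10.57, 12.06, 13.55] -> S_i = 7.59 + 1.49*i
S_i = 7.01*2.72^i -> [7.01, 19.07, 51.86, 141.07, 383.7]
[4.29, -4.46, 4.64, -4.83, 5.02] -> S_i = 4.29*(-1.04)^i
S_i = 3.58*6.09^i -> [3.58, 21.8, 132.78, 808.6, 4924.39]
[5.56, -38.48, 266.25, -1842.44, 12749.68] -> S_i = 5.56*(-6.92)^i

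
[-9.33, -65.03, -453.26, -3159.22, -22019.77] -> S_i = -9.33*6.97^i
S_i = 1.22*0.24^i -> [1.22, 0.29, 0.07, 0.02, 0.0]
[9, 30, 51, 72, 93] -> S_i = 9 + 21*i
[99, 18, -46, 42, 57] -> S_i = Random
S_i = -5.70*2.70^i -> [-5.7, -15.39, -41.55, -112.19, -302.92]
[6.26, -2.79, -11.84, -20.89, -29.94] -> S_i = 6.26 + -9.05*i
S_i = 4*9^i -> [4, 36, 324, 2916, 26244]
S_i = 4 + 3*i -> [4, 7, 10, 13, 16]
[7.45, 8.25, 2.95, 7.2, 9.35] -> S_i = Random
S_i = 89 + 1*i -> [89, 90, 91, 92, 93]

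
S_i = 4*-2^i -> [4, -8, 16, -32, 64]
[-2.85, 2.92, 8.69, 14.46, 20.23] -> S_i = -2.85 + 5.77*i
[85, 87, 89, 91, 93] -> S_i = 85 + 2*i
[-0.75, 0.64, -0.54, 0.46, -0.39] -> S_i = -0.75*(-0.85)^i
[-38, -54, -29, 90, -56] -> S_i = Random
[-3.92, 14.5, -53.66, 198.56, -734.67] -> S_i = -3.92*(-3.70)^i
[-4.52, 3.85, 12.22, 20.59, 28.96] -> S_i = -4.52 + 8.37*i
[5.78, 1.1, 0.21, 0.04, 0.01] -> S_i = 5.78*0.19^i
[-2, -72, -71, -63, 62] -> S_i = Random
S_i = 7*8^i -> [7, 56, 448, 3584, 28672]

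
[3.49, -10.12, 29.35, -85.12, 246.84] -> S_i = 3.49*(-2.90)^i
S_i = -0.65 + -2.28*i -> [-0.65, -2.93, -5.21, -7.49, -9.77]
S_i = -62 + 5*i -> [-62, -57, -52, -47, -42]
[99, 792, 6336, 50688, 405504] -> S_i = 99*8^i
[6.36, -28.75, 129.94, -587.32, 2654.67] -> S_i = 6.36*(-4.52)^i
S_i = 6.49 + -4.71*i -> [6.49, 1.78, -2.93, -7.64, -12.35]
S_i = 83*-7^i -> [83, -581, 4067, -28469, 199283]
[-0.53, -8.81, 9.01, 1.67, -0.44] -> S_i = Random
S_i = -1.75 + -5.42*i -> [-1.75, -7.17, -12.59, -18.01, -23.43]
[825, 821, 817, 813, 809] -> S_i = 825 + -4*i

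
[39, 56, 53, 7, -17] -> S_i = Random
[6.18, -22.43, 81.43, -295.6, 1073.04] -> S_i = 6.18*(-3.63)^i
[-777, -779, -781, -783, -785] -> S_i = -777 + -2*i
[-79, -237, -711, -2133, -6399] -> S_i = -79*3^i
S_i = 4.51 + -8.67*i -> [4.51, -4.16, -12.83, -21.5, -30.17]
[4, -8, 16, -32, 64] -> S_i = 4*-2^i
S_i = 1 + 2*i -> [1, 3, 5, 7, 9]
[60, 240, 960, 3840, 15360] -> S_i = 60*4^i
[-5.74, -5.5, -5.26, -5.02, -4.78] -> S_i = -5.74 + 0.24*i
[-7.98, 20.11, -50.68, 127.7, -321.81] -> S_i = -7.98*(-2.52)^i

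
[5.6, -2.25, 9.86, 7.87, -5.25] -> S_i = Random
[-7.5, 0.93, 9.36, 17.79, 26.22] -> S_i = -7.50 + 8.43*i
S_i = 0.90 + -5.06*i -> [0.9, -4.16, -9.22, -14.28, -19.34]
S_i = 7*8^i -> [7, 56, 448, 3584, 28672]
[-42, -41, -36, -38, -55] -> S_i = Random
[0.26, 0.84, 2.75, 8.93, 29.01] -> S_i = 0.26*3.25^i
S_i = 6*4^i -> [6, 24, 96, 384, 1536]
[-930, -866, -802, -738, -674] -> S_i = -930 + 64*i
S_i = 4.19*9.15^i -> [4.19, 38.34, 350.8, 3209.8, 29369.62]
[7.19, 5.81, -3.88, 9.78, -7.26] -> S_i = Random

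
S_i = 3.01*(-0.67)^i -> [3.01, -2.02, 1.35, -0.91, 0.61]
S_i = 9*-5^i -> [9, -45, 225, -1125, 5625]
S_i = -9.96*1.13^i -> [-9.96, -11.25, -12.72, -14.37, -16.24]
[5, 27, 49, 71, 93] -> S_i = 5 + 22*i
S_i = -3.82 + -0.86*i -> [-3.82, -4.68, -5.54, -6.4, -7.26]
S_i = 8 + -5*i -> [8, 3, -2, -7, -12]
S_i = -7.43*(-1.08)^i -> [-7.43, 8.02, -8.67, 9.36, -10.11]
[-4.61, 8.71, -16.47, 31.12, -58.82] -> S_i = -4.61*(-1.89)^i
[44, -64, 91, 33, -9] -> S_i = Random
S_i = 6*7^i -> [6, 42, 294, 2058, 14406]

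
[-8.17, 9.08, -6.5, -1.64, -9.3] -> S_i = Random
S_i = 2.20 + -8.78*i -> [2.2, -6.58, -15.36, -24.14, -32.92]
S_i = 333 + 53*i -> [333, 386, 439, 492, 545]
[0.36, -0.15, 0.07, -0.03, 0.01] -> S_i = 0.36*(-0.43)^i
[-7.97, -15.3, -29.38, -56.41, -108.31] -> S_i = -7.97*1.92^i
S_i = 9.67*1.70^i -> [9.67, 16.44, 27.95, 47.51, 80.76]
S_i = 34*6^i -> [34, 204, 1224, 7344, 44064]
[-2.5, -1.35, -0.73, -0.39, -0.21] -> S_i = -2.50*0.54^i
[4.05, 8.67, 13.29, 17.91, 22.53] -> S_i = 4.05 + 4.62*i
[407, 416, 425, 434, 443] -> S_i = 407 + 9*i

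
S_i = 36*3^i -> [36, 108, 324, 972, 2916]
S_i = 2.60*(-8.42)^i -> [2.6, -21.89, 184.33, -1552.06, 13068.38]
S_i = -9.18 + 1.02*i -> [-9.18, -8.16, -7.14, -6.12, -5.1]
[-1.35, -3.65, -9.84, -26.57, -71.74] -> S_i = -1.35*2.70^i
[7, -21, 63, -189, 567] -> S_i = 7*-3^i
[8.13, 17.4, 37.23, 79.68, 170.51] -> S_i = 8.13*2.14^i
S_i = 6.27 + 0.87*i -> [6.27, 7.14, 8.01, 8.88, 9.75]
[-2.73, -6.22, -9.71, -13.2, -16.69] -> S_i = -2.73 + -3.49*i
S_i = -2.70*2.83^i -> [-2.7, -7.64, -21.62, -61.2, -173.18]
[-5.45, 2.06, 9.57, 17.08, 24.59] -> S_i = -5.45 + 7.51*i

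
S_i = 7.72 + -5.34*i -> [7.72, 2.38, -2.96, -8.3, -13.64]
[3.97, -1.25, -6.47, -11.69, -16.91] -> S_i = 3.97 + -5.22*i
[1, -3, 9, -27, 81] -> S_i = 1*-3^i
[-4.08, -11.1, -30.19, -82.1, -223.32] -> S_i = -4.08*2.72^i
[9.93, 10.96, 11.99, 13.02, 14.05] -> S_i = 9.93 + 1.03*i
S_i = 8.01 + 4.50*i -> [8.01, 12.51, 17.01, 21.51, 26.01]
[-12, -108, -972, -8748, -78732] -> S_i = -12*9^i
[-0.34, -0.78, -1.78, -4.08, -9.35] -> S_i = -0.34*2.29^i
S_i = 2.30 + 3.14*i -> [2.3, 5.44, 8.58, 11.72, 14.86]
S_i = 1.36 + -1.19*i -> [1.36, 0.17, -1.02, -2.21, -3.4]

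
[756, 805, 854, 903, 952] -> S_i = 756 + 49*i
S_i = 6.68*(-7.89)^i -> [6.68, -52.71, 415.84, -3281.01, 25887.16]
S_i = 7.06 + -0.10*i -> [7.06, 6.96, 6.86, 6.76, 6.66]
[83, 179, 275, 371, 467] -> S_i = 83 + 96*i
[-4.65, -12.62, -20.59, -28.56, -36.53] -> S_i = -4.65 + -7.97*i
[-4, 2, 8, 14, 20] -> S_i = -4 + 6*i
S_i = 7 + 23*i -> [7, 30, 53, 76, 99]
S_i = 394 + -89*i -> [394, 305, 216, 127, 38]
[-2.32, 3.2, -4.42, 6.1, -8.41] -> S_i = -2.32*(-1.38)^i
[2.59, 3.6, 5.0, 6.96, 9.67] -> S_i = 2.59*1.39^i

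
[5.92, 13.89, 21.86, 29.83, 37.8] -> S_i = 5.92 + 7.97*i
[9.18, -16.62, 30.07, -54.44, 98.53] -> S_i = 9.18*(-1.81)^i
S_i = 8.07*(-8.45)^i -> [8.07, -68.19, 576.22, -4869.04, 41143.42]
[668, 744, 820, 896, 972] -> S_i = 668 + 76*i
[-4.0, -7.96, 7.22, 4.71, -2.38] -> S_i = Random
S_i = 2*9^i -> [2, 18, 162, 1458, 13122]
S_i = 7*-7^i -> [7, -49, 343, -2401, 16807]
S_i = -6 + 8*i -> [-6, 2, 10, 18, 26]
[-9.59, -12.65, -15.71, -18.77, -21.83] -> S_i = -9.59 + -3.06*i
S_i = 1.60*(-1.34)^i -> [1.6, -2.14, 2.87, -3.85, 5.16]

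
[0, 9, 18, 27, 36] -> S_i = 0 + 9*i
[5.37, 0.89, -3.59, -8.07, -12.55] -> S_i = 5.37 + -4.48*i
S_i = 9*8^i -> [9, 72, 576, 4608, 36864]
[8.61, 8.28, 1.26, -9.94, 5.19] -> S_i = Random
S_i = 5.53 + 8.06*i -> [5.53, 13.59, 21.65, 29.71, 37.77]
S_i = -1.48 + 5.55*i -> [-1.48, 4.07, 9.62, 15.17, 20.72]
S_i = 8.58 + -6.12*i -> [8.58, 2.46, -3.66, -9.78, -15.9]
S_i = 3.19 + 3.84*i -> [3.19, 7.03, 10.87, 14.71, 18.55]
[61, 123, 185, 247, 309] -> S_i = 61 + 62*i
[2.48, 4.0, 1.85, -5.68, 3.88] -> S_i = Random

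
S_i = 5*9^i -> [5, 45, 405, 3645, 32805]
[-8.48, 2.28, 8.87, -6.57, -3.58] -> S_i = Random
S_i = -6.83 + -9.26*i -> [-6.83, -16.09, -25.35, -34.61, -43.87]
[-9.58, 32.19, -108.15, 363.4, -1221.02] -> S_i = -9.58*(-3.36)^i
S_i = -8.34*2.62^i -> [-8.34, -21.85, -57.25, -149.99, -392.98]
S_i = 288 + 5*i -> [288, 293, 298, 303, 308]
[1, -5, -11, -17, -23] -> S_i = 1 + -6*i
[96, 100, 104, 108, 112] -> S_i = 96 + 4*i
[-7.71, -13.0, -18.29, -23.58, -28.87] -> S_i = -7.71 + -5.29*i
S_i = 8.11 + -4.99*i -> [8.11, 3.12, -1.87, -6.86, -11.85]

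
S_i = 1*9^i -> [1, 9, 81, 729, 6561]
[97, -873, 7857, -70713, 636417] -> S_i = 97*-9^i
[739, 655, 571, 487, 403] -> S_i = 739 + -84*i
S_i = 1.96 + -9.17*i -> [1.96, -7.21, -16.38, -25.55, -34.72]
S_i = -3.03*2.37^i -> [-3.03, -7.18, -17.02, -40.34, -95.6]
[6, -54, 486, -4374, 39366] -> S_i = 6*-9^i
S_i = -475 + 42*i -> [-475, -433, -391, -349, -307]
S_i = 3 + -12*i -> [3, -9, -21, -33, -45]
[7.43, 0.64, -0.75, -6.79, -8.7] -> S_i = Random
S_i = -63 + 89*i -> [-63, 26, 115, 204, 293]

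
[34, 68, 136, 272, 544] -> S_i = 34*2^i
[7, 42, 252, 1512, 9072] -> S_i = 7*6^i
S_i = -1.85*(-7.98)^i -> [-1.85, 14.76, -117.81, 940.11, -7502.11]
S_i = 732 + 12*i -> [732, 744, 756, 768, 780]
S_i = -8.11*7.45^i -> [-8.11, -60.42, -450.13, -3353.43, -24983.08]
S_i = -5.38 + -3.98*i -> [-5.38, -9.36, -13.34, -17.32, -21.3]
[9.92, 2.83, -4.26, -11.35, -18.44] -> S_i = 9.92 + -7.09*i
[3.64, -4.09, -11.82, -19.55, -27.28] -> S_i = 3.64 + -7.73*i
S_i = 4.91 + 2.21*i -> [4.91, 7.12, 9.33, 11.54, 13.75]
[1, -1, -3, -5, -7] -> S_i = 1 + -2*i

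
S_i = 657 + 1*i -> [657, 658, 659, 660, 661]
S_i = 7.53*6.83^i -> [7.53, 51.43, 351.27, 2399.15, 16386.18]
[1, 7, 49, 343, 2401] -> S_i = 1*7^i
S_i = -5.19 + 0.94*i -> [-5.19, -4.25, -3.31, -2.37, -1.43]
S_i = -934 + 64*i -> [-934, -870, -806, -742, -678]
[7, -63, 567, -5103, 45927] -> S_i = 7*-9^i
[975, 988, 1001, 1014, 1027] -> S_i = 975 + 13*i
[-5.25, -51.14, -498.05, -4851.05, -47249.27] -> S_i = -5.25*9.74^i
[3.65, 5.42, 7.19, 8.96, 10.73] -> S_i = 3.65 + 1.77*i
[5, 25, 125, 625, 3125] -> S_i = 5*5^i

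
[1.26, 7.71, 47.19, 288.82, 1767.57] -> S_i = 1.26*6.12^i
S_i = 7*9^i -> [7, 63, 567, 5103, 45927]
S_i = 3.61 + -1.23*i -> [3.61, 2.38, 1.15, -0.08, -1.31]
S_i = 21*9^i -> [21, 189, 1701, 15309, 137781]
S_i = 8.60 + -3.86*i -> [8.6, 4.74, 0.88, -2.98, -6.84]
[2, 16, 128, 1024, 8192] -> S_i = 2*8^i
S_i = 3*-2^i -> [3, -6, 12, -24, 48]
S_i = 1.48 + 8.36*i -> [1.48, 9.84, 18.2, 26.56, 34.92]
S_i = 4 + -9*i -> [4, -5, -14, -23, -32]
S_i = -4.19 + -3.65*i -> [-4.19, -7.84, -11.49, -15.14, -18.79]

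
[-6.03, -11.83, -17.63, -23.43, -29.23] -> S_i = -6.03 + -5.80*i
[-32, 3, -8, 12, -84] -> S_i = Random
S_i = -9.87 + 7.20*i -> [-9.87, -2.67, 4.53, 11.73, 18.93]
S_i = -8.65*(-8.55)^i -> [-8.65, 73.96, -632.34, 5406.48, -46225.39]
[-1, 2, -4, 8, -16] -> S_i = -1*-2^i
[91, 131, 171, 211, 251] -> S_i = 91 + 40*i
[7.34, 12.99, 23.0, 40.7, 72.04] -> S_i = 7.34*1.77^i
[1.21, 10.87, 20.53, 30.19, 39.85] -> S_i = 1.21 + 9.66*i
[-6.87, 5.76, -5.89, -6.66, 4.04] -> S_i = Random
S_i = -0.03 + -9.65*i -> [-0.03, -9.68, -19.33, -28.98, -38.63]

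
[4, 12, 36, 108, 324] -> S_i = 4*3^i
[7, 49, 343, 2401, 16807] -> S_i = 7*7^i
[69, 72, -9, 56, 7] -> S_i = Random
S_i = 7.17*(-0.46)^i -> [7.17, -3.3, 1.52, -0.7, 0.32]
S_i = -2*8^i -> [-2, -16, -128, -1024, -8192]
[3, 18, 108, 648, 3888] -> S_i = 3*6^i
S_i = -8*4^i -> [-8, -32, -128, -512, -2048]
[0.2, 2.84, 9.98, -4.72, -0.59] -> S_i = Random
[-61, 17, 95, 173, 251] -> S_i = -61 + 78*i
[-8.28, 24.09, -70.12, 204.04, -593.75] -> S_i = -8.28*(-2.91)^i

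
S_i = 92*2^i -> [92, 184, 368, 736, 1472]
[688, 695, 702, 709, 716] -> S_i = 688 + 7*i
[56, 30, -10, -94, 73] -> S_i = Random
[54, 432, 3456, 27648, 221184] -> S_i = 54*8^i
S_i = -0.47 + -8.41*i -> [-0.47, -8.88, -17.29, -25.7, -34.11]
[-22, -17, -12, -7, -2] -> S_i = -22 + 5*i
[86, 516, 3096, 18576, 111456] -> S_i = 86*6^i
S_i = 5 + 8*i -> [5, 13, 21, 29, 37]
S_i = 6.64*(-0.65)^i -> [6.64, -4.32, 2.81, -1.82, 1.19]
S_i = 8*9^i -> [8, 72, 648, 5832, 52488]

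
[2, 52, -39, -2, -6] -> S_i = Random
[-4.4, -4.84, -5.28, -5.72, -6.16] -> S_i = -4.40 + -0.44*i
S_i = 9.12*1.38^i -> [9.12, 12.59, 17.37, 23.97, 33.08]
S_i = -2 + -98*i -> [-2, -100, -198, -296, -394]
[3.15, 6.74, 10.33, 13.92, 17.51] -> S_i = 3.15 + 3.59*i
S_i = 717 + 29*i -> [717, 746, 775, 804, 833]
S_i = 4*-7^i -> [4, -28, 196, -1372, 9604]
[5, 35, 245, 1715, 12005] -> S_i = 5*7^i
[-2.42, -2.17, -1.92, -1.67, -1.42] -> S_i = -2.42 + 0.25*i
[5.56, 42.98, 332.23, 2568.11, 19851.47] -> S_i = 5.56*7.73^i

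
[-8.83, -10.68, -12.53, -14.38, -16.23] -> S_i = -8.83 + -1.85*i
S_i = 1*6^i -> [1, 6, 36, 216, 1296]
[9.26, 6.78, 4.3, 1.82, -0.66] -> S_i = 9.26 + -2.48*i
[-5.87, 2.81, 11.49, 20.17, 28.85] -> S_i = -5.87 + 8.68*i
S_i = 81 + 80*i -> [81, 161, 241, 321, 401]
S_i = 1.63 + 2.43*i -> [1.63, 4.06, 6.49, 8.92, 11.35]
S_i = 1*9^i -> [1, 9, 81, 729, 6561]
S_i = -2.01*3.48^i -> [-2.01, -6.99, -24.34, -84.71, -294.79]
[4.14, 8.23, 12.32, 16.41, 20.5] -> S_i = 4.14 + 4.09*i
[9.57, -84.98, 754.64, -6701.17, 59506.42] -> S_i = 9.57*(-8.88)^i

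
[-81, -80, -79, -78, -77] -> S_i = -81 + 1*i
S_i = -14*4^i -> [-14, -56, -224, -896, -3584]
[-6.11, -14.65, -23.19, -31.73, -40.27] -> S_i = -6.11 + -8.54*i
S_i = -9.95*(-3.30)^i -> [-9.95, 32.83, -108.36, 357.57, -1179.99]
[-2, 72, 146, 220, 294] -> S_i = -2 + 74*i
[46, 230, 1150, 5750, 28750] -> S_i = 46*5^i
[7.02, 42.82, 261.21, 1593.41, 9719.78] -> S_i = 7.02*6.10^i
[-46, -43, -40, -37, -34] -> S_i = -46 + 3*i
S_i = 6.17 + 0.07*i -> [6.17, 6.24, 6.31, 6.38, 6.45]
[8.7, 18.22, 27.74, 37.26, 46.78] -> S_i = 8.70 + 9.52*i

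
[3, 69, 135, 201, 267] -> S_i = 3 + 66*i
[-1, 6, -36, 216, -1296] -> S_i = -1*-6^i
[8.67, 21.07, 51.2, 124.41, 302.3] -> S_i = 8.67*2.43^i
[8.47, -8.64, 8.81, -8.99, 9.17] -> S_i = 8.47*(-1.02)^i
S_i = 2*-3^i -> [2, -6, 18, -54, 162]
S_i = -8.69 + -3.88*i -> [-8.69, -12.57, -16.45, -20.33, -24.21]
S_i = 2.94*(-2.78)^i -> [2.94, -8.17, 22.72, -63.17, 175.6]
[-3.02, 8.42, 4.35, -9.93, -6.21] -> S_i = Random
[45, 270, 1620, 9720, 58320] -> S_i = 45*6^i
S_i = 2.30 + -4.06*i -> [2.3, -1.76, -5.82, -9.88, -13.94]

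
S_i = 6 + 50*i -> [6, 56, 106, 156, 206]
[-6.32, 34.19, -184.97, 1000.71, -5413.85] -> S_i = -6.32*(-5.41)^i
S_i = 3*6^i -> [3, 18, 108, 648, 3888]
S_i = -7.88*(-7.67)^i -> [-7.88, 60.44, -463.57, 3555.6, -27271.42]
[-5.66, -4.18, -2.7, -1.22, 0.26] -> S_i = -5.66 + 1.48*i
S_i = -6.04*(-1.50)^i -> [-6.04, 9.06, -13.59, 20.39, -30.58]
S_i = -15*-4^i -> [-15, 60, -240, 960, -3840]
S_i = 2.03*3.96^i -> [2.03, 8.04, 31.83, 126.06, 499.2]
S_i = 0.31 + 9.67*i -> [0.31, 9.98, 19.65, 29.32, 38.99]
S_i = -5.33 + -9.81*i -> [-5.33, -15.14, -24.95, -34.76, -44.57]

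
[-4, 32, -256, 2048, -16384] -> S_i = -4*-8^i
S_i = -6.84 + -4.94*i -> [-6.84, -11.78, -16.72, -21.66, -26.6]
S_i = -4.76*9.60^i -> [-4.76, -45.7, -438.68, -4211.34, -40428.9]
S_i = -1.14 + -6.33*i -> [-1.14, -7.47, -13.8, -20.13, -26.46]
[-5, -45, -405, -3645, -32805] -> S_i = -5*9^i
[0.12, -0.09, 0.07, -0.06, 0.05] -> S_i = 0.12*(-0.79)^i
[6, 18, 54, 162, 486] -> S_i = 6*3^i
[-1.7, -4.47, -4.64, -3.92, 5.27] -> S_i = Random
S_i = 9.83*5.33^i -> [9.83, 52.39, 279.26, 1488.45, 7933.45]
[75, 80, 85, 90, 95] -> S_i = 75 + 5*i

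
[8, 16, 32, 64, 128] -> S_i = 8*2^i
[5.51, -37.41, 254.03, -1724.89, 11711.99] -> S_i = 5.51*(-6.79)^i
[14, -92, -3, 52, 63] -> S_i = Random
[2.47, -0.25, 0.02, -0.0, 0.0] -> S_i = 2.47*(-0.10)^i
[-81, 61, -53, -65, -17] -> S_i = Random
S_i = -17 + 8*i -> [-17, -9, -1, 7, 15]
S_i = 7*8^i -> [7, 56, 448, 3584, 28672]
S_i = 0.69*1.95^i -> [0.69, 1.35, 2.62, 5.12, 9.98]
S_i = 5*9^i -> [5, 45, 405, 3645, 32805]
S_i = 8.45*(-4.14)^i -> [8.45, -34.98, 144.83, -599.59, 2482.32]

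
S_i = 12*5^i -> [12, 60, 300, 1500, 7500]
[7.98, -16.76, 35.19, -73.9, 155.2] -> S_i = 7.98*(-2.10)^i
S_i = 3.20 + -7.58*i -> [3.2, -4.38, -11.96, -19.54, -27.12]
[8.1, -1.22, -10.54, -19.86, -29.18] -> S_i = 8.10 + -9.32*i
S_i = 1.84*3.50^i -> [1.84, 6.44, 22.54, 78.89, 276.12]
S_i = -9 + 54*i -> [-9, 45, 99, 153, 207]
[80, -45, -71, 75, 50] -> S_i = Random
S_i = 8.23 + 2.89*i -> [8.23, 11.12, 14.01, 16.9, 19.79]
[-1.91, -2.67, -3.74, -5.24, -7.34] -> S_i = -1.91*1.40^i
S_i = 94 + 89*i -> [94, 183, 272, 361, 450]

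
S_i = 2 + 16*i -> [2, 18, 34, 50, 66]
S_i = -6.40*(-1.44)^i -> [-6.4, 9.22, -13.27, 19.11, -27.52]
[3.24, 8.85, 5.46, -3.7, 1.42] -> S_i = Random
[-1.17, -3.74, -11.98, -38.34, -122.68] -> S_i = -1.17*3.20^i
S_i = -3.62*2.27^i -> [-3.62, -8.22, -18.65, -42.34, -96.12]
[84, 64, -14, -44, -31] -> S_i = Random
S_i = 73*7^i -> [73, 511, 3577, 25039, 175273]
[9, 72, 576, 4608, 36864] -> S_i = 9*8^i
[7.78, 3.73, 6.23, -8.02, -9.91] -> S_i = Random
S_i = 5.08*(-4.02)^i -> [5.08, -20.42, 82.09, -330.02, 1326.69]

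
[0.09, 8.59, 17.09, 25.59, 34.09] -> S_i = 0.09 + 8.50*i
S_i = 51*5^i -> [51, 255, 1275, 6375, 31875]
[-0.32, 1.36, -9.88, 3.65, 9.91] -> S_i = Random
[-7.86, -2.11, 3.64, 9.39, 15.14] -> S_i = -7.86 + 5.75*i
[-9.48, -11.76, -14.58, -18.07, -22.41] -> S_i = -9.48*1.24^i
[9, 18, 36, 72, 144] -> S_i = 9*2^i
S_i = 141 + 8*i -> [141, 149, 157, 165, 173]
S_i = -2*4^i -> [-2, -8, -32, -128, -512]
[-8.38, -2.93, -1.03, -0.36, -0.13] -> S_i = -8.38*0.35^i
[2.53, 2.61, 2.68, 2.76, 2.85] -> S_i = 2.53*1.03^i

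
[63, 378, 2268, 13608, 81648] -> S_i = 63*6^i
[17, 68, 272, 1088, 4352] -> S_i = 17*4^i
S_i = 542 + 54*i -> [542, 596, 650, 704, 758]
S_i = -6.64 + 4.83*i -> [-6.64, -1.81, 3.02, 7.85, 12.68]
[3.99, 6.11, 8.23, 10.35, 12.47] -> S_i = 3.99 + 2.12*i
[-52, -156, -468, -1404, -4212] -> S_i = -52*3^i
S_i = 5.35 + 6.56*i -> [5.35, 11.91, 18.47, 25.03, 31.59]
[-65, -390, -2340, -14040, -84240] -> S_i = -65*6^i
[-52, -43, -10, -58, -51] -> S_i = Random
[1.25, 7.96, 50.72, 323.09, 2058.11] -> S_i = 1.25*6.37^i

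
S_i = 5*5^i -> [5, 25, 125, 625, 3125]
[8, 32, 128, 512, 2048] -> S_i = 8*4^i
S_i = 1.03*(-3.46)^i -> [1.03, -3.56, 12.33, -42.66, 147.62]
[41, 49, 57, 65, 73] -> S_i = 41 + 8*i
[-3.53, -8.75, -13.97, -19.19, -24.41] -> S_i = -3.53 + -5.22*i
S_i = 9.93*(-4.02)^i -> [9.93, -39.92, 160.47, -645.1, 2593.3]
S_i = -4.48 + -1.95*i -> [-4.48, -6.43, -8.38, -10.33, -12.28]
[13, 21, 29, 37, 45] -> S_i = 13 + 8*i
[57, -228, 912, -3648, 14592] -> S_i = 57*-4^i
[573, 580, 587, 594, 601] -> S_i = 573 + 7*i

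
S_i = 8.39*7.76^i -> [8.39, 65.11, 505.23, 3920.55, 30423.48]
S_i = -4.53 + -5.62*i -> [-4.53, -10.15, -15.77, -21.39, -27.01]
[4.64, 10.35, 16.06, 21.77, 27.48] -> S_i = 4.64 + 5.71*i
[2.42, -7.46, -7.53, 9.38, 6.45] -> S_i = Random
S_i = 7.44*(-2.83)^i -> [7.44, -21.06, 59.59, -168.63, 477.22]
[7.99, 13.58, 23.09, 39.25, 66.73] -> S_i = 7.99*1.70^i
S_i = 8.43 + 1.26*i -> [8.43, 9.69, 10.95, 12.21, 13.47]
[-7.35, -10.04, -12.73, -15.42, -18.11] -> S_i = -7.35 + -2.69*i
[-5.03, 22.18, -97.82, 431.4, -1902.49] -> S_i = -5.03*(-4.41)^i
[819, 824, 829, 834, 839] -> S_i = 819 + 5*i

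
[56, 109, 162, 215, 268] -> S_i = 56 + 53*i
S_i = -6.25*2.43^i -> [-6.25, -15.19, -36.91, -89.68, -217.92]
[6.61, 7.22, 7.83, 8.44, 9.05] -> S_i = 6.61 + 0.61*i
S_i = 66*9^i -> [66, 594, 5346, 48114, 433026]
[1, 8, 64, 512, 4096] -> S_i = 1*8^i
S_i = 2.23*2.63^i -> [2.23, 5.86, 15.42, 40.57, 106.69]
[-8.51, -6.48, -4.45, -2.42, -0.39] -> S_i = -8.51 + 2.03*i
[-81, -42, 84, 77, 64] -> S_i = Random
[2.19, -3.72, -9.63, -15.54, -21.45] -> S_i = 2.19 + -5.91*i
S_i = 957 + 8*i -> [957, 965, 973, 981, 989]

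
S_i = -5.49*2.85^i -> [-5.49, -15.65, -44.59, -127.09, -362.2]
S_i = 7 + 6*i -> [7, 13, 19, 25, 31]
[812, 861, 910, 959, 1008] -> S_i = 812 + 49*i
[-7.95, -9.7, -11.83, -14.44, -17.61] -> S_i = -7.95*1.22^i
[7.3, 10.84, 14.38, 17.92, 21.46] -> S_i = 7.30 + 3.54*i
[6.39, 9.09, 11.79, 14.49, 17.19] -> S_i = 6.39 + 2.70*i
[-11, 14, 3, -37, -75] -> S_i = Random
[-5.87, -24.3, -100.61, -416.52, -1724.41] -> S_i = -5.87*4.14^i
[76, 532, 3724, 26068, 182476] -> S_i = 76*7^i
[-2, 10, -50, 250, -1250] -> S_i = -2*-5^i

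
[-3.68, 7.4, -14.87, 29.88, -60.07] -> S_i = -3.68*(-2.01)^i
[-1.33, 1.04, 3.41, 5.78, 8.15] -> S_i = -1.33 + 2.37*i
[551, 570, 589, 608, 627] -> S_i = 551 + 19*i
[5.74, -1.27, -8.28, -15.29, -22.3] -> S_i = 5.74 + -7.01*i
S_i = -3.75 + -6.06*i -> [-3.75, -9.81, -15.87, -21.93, -27.99]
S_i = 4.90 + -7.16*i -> [4.9, -2.26, -9.42, -16.58, -23.74]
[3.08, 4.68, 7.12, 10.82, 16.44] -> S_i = 3.08*1.52^i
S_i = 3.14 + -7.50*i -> [3.14, -4.36, -11.86, -19.36, -26.86]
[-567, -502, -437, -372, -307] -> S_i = -567 + 65*i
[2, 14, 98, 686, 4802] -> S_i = 2*7^i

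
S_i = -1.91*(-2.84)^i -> [-1.91, 5.42, -15.41, 43.75, -124.25]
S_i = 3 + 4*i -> [3, 7, 11, 15, 19]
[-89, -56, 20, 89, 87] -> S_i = Random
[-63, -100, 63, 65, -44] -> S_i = Random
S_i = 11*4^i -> [11, 44, 176, 704, 2816]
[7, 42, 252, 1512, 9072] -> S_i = 7*6^i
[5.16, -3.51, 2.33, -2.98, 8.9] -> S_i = Random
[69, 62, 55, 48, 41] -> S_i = 69 + -7*i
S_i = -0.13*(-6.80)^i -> [-0.13, 0.88, -6.01, 40.88, -277.96]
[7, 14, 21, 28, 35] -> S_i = 7 + 7*i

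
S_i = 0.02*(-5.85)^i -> [0.02, -0.12, 0.68, -4.0, 23.42]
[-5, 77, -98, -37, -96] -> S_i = Random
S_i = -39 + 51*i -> [-39, 12, 63, 114, 165]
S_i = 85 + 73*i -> [85, 158, 231, 304, 377]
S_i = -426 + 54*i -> [-426, -372, -318, -264, -210]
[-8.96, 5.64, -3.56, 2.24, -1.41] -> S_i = -8.96*(-0.63)^i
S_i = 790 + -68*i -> [790, 722, 654, 586, 518]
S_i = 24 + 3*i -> [24, 27, 30, 33, 36]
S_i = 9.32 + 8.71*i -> [9.32, 18.03, 26.74, 35.45, 44.16]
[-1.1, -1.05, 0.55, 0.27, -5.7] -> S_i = Random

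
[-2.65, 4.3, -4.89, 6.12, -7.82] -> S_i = Random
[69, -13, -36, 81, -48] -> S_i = Random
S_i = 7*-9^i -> [7, -63, 567, -5103, 45927]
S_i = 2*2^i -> [2, 4, 8, 16, 32]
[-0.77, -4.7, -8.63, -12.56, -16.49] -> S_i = -0.77 + -3.93*i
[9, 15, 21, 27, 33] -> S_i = 9 + 6*i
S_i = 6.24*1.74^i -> [6.24, 10.86, 18.89, 32.87, 57.2]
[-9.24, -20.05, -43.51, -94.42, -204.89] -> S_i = -9.24*2.17^i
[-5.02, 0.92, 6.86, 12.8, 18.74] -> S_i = -5.02 + 5.94*i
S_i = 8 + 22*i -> [8, 30, 52, 74, 96]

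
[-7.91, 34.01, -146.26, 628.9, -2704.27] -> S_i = -7.91*(-4.30)^i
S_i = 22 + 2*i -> [22, 24, 26, 28, 30]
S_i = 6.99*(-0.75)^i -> [6.99, -5.24, 3.93, -2.95, 2.21]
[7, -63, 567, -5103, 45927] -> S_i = 7*-9^i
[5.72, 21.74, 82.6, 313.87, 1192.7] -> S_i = 5.72*3.80^i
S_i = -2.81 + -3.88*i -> [-2.81, -6.69, -10.57, -14.45, -18.33]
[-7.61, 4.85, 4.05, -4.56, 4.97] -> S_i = Random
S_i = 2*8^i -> [2, 16, 128, 1024, 8192]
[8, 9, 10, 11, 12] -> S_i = 8 + 1*i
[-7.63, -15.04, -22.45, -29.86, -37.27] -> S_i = -7.63 + -7.41*i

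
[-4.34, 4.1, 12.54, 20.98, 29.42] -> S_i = -4.34 + 8.44*i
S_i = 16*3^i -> [16, 48, 144, 432, 1296]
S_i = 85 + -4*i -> [85, 81, 77, 73, 69]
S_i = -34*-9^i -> [-34, 306, -2754, 24786, -223074]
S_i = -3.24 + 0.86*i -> [-3.24, -2.38, -1.52, -0.66, 0.2]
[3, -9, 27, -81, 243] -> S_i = 3*-3^i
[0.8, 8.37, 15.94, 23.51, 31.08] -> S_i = 0.80 + 7.57*i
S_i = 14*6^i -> [14, 84, 504, 3024, 18144]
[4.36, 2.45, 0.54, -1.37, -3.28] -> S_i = 4.36 + -1.91*i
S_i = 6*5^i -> [6, 30, 150, 750, 3750]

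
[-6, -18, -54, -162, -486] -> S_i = -6*3^i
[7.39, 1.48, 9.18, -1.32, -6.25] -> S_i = Random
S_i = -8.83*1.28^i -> [-8.83, -11.3, -14.47, -18.52, -23.7]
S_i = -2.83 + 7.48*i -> [-2.83, 4.65, 12.13, 19.61, 27.09]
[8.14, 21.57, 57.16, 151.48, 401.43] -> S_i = 8.14*2.65^i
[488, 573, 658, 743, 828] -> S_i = 488 + 85*i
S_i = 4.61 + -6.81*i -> [4.61, -2.2, -9.01, -15.82, -22.63]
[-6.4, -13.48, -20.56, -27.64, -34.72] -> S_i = -6.40 + -7.08*i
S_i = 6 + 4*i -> [6, 10, 14, 18, 22]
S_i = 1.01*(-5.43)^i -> [1.01, -5.48, 29.78, -161.7, 878.05]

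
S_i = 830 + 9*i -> [830, 839, 848, 857, 866]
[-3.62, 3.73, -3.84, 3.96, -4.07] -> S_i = -3.62*(-1.03)^i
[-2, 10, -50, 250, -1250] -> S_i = -2*-5^i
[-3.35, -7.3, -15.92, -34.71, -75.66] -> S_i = -3.35*2.18^i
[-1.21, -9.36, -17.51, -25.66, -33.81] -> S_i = -1.21 + -8.15*i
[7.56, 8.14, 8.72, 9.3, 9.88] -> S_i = 7.56 + 0.58*i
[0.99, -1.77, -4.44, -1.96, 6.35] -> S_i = Random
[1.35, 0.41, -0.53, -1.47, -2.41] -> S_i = 1.35 + -0.94*i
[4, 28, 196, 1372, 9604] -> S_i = 4*7^i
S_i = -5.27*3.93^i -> [-5.27, -20.71, -81.39, -319.88, -1257.13]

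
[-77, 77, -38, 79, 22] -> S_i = Random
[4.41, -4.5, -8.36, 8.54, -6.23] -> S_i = Random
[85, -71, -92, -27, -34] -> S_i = Random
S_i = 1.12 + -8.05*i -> [1.12, -6.93, -14.98, -23.03, -31.08]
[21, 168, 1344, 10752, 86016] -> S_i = 21*8^i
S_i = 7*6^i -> [7, 42, 252, 1512, 9072]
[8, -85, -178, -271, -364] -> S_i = 8 + -93*i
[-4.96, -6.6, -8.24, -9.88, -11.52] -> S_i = -4.96 + -1.64*i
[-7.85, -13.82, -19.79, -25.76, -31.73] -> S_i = -7.85 + -5.97*i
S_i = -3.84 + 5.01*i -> [-3.84, 1.17, 6.18, 11.19, 16.2]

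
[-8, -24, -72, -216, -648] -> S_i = -8*3^i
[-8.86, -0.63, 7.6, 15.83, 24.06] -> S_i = -8.86 + 8.23*i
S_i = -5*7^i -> [-5, -35, -245, -1715, -12005]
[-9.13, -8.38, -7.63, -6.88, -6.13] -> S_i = -9.13 + 0.75*i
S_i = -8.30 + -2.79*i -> [-8.3, -11.09, -13.88, -16.67, -19.46]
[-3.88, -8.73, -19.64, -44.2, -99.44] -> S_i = -3.88*2.25^i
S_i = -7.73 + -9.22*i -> [-7.73, -16.95, -26.17, -35.39, -44.61]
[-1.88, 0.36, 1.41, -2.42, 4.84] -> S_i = Random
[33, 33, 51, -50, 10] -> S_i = Random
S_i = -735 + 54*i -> [-735, -681, -627, -573, -519]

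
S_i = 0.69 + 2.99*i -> [0.69, 3.68, 6.67, 9.66, 12.65]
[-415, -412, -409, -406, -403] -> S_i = -415 + 3*i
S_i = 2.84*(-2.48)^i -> [2.84, -7.04, 17.47, -43.32, 107.43]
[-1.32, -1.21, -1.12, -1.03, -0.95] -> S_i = -1.32*0.92^i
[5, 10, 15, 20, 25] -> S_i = 5 + 5*i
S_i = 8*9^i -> [8, 72, 648, 5832, 52488]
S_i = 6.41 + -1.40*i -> [6.41, 5.01, 3.61, 2.21, 0.81]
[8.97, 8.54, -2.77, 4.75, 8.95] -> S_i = Random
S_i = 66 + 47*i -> [66, 113, 160, 207, 254]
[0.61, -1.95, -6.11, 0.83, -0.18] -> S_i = Random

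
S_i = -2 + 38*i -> [-2, 36, 74, 112, 150]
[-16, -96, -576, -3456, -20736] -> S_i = -16*6^i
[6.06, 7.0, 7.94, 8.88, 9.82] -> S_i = 6.06 + 0.94*i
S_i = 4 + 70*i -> [4, 74, 144, 214, 284]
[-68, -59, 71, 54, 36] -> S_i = Random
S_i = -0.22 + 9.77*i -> [-0.22, 9.55, 19.32, 29.09, 38.86]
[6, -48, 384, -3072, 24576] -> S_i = 6*-8^i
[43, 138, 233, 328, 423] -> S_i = 43 + 95*i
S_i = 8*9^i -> [8, 72, 648, 5832, 52488]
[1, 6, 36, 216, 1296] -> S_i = 1*6^i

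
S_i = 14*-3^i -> [14, -42, 126, -378, 1134]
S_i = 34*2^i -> [34, 68, 136, 272, 544]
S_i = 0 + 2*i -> [0, 2, 4, 6, 8]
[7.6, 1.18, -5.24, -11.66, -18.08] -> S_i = 7.60 + -6.42*i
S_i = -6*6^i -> [-6, -36, -216, -1296, -7776]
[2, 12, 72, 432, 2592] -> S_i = 2*6^i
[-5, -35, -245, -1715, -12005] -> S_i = -5*7^i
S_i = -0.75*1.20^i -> [-0.75, -0.9, -1.08, -1.3, -1.56]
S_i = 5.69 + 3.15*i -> [5.69, 8.84, 11.99, 15.14, 18.29]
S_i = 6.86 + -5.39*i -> [6.86, 1.47, -3.92, -9.31, -14.7]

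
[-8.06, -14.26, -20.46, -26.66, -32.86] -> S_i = -8.06 + -6.20*i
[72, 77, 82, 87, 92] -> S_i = 72 + 5*i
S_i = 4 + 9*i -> [4, 13, 22, 31, 40]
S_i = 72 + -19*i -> [72, 53, 34, 15, -4]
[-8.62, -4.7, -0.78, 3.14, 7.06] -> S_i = -8.62 + 3.92*i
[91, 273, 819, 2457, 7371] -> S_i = 91*3^i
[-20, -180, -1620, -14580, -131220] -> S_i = -20*9^i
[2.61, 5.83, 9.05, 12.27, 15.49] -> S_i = 2.61 + 3.22*i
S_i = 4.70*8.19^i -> [4.7, 38.49, 315.26, 2581.96, 21146.25]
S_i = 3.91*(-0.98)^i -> [3.91, -3.83, 3.76, -3.68, 3.61]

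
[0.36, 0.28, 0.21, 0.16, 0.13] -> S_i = 0.36*0.77^i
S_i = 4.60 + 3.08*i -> [4.6, 7.68, 10.76, 13.84, 16.92]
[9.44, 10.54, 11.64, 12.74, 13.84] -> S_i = 9.44 + 1.10*i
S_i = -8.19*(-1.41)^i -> [-8.19, 11.55, -16.28, 22.96, -32.37]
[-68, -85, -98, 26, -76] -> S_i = Random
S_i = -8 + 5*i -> [-8, -3, 2, 7, 12]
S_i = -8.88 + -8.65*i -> [-8.88, -17.53, -26.18, -34.83, -43.48]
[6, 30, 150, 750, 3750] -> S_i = 6*5^i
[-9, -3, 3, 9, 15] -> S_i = -9 + 6*i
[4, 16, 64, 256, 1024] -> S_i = 4*4^i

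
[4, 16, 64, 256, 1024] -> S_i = 4*4^i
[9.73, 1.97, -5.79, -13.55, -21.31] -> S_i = 9.73 + -7.76*i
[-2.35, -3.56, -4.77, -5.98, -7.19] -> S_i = -2.35 + -1.21*i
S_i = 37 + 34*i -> [37, 71, 105, 139, 173]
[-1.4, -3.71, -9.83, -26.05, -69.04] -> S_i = -1.40*2.65^i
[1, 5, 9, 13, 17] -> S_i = 1 + 4*i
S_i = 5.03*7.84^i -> [5.03, 39.44, 309.17, 2423.91, 19003.44]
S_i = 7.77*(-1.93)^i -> [7.77, -15.0, 28.94, -55.86, 107.81]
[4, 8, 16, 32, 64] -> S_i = 4*2^i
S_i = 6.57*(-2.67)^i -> [6.57, -17.54, 46.84, -125.05, 333.9]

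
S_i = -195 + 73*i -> [-195, -122, -49, 24, 97]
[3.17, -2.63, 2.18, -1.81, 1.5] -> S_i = 3.17*(-0.83)^i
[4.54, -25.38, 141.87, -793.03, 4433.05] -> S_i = 4.54*(-5.59)^i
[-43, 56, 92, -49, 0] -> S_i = Random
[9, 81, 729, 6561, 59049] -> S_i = 9*9^i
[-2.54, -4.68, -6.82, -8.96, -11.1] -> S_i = -2.54 + -2.14*i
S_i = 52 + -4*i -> [52, 48, 44, 40, 36]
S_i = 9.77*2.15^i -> [9.77, 21.01, 45.16, 97.1, 208.76]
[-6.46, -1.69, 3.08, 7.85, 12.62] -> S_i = -6.46 + 4.77*i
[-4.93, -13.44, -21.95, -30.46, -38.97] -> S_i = -4.93 + -8.51*i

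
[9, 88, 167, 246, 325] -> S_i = 9 + 79*i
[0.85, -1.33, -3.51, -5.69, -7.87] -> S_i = 0.85 + -2.18*i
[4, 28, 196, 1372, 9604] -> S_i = 4*7^i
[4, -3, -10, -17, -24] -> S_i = 4 + -7*i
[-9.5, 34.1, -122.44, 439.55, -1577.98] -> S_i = -9.50*(-3.59)^i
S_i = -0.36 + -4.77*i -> [-0.36, -5.13, -9.9, -14.67, -19.44]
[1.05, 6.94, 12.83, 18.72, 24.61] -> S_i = 1.05 + 5.89*i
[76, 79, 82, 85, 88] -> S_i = 76 + 3*i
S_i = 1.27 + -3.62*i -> [1.27, -2.35, -5.97, -9.59, -13.21]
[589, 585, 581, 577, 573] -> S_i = 589 + -4*i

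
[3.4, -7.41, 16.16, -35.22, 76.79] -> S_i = 3.40*(-2.18)^i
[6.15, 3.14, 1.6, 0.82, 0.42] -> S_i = 6.15*0.51^i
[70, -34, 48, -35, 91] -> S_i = Random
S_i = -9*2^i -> [-9, -18, -36, -72, -144]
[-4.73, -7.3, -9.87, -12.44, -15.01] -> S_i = -4.73 + -2.57*i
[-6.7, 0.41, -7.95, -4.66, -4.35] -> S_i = Random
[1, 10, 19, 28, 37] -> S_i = 1 + 9*i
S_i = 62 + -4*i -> [62, 58, 54, 50, 46]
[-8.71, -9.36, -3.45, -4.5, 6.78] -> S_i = Random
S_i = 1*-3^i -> [1, -3, 9, -27, 81]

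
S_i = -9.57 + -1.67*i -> [-9.57, -11.24, -12.91, -14.58, -16.25]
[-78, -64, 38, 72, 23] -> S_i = Random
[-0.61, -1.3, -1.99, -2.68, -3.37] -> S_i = -0.61 + -0.69*i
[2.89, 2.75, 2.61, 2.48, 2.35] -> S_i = 2.89*0.95^i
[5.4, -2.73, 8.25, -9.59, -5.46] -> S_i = Random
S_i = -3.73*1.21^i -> [-3.73, -4.51, -5.46, -6.61, -8.0]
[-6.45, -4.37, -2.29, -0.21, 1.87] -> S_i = -6.45 + 2.08*i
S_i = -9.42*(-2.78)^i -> [-9.42, 26.19, -72.8, 202.39, -562.64]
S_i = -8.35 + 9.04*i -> [-8.35, 0.69, 9.73, 18.77, 27.81]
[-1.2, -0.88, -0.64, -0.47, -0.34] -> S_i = -1.20*0.73^i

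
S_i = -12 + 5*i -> [-12, -7, -2, 3, 8]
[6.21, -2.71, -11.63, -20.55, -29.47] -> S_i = 6.21 + -8.92*i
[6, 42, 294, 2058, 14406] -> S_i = 6*7^i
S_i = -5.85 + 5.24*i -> [-5.85, -0.61, 4.63, 9.87, 15.11]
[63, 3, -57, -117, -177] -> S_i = 63 + -60*i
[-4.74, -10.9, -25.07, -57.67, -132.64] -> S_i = -4.74*2.30^i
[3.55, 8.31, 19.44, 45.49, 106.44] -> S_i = 3.55*2.34^i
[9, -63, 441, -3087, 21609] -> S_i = 9*-7^i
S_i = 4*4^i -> [4, 16, 64, 256, 1024]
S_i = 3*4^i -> [3, 12, 48, 192, 768]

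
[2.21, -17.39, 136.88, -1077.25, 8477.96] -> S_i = 2.21*(-7.87)^i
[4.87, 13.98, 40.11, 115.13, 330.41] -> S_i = 4.87*2.87^i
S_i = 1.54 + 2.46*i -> [1.54, 4.0, 6.46, 8.92, 11.38]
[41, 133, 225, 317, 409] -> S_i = 41 + 92*i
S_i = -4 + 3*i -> [-4, -1, 2, 5, 8]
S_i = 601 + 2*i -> [601, 603, 605, 607, 609]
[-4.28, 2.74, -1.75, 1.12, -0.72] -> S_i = -4.28*(-0.64)^i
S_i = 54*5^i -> [54, 270, 1350, 6750, 33750]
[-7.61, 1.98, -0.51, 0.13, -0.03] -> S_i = -7.61*(-0.26)^i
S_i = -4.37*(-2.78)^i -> [-4.37, 12.15, -33.77, 93.89, -261.01]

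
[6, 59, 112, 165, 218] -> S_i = 6 + 53*i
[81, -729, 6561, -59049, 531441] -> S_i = 81*-9^i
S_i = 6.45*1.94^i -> [6.45, 12.51, 24.28, 47.09, 91.36]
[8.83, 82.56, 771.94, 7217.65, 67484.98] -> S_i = 8.83*9.35^i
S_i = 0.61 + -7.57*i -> [0.61, -6.96, -14.53, -22.1, -29.67]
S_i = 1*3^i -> [1, 3, 9, 27, 81]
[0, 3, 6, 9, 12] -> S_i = 0 + 3*i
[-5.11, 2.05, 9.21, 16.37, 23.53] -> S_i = -5.11 + 7.16*i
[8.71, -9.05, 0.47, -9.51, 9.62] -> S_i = Random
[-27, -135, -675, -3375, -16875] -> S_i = -27*5^i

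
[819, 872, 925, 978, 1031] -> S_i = 819 + 53*i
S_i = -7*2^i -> [-7, -14, -28, -56, -112]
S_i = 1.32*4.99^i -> [1.32, 6.59, 32.87, 164.01, 818.42]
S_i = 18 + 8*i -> [18, 26, 34, 42, 50]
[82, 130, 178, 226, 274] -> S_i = 82 + 48*i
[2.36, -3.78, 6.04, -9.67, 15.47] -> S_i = 2.36*(-1.60)^i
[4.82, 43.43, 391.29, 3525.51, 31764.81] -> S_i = 4.82*9.01^i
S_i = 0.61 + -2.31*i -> [0.61, -1.7, -4.01, -6.32, -8.63]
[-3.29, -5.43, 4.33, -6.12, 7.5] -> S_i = Random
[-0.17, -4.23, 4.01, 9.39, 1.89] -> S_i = Random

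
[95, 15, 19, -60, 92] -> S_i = Random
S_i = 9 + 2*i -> [9, 11, 13, 15, 17]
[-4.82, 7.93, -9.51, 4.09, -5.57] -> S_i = Random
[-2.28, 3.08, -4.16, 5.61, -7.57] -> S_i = -2.28*(-1.35)^i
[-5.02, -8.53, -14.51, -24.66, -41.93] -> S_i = -5.02*1.70^i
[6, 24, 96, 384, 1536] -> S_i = 6*4^i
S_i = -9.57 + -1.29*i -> [-9.57, -10.86, -12.15, -13.44, -14.73]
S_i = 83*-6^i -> [83, -498, 2988, -17928, 107568]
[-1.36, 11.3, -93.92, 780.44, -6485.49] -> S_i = -1.36*(-8.31)^i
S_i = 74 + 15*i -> [74, 89, 104, 119, 134]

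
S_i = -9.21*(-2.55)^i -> [-9.21, 23.49, -59.89, 152.71, -389.42]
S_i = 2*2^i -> [2, 4, 8, 16, 32]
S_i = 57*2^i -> [57, 114, 228, 456, 912]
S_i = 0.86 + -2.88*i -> [0.86, -2.02, -4.9, -7.78, -10.66]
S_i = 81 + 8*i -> [81, 89, 97, 105, 113]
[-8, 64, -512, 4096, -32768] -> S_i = -8*-8^i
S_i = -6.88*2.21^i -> [-6.88, -15.2, -33.6, -74.26, -164.12]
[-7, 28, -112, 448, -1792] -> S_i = -7*-4^i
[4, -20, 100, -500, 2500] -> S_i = 4*-5^i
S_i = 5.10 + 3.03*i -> [5.1, 8.13, 11.16, 14.19, 17.22]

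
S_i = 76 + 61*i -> [76, 137, 198, 259, 320]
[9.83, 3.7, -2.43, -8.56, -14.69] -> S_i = 9.83 + -6.13*i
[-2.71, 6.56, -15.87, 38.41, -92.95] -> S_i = -2.71*(-2.42)^i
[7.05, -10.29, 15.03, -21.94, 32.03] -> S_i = 7.05*(-1.46)^i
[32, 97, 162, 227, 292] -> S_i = 32 + 65*i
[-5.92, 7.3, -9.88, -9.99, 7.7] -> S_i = Random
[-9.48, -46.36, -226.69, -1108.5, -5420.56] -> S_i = -9.48*4.89^i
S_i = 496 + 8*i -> [496, 504, 512, 520, 528]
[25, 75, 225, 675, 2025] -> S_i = 25*3^i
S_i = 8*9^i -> [8, 72, 648, 5832, 52488]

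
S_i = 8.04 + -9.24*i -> [8.04, -1.2, -10.44, -19.68, -28.92]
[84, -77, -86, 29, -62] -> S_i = Random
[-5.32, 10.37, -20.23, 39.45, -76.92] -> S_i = -5.32*(-1.95)^i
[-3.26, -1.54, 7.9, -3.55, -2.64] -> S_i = Random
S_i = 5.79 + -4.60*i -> [5.79, 1.19, -3.41, -8.01, -12.61]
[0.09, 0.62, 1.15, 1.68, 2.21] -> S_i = 0.09 + 0.53*i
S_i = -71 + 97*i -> [-71, 26, 123, 220, 317]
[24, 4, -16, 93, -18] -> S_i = Random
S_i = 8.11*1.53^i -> [8.11, 12.41, 18.98, 29.05, 44.44]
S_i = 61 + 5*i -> [61, 66, 71, 76, 81]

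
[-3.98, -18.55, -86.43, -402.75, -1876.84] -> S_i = -3.98*4.66^i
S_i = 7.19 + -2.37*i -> [7.19, 4.82, 2.45, 0.08, -2.29]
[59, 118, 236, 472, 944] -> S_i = 59*2^i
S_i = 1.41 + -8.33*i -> [1.41, -6.92, -15.25, -23.58, -31.91]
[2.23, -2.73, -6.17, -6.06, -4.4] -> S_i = Random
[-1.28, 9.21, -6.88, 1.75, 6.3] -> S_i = Random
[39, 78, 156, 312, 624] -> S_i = 39*2^i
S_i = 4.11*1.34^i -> [4.11, 5.51, 7.38, 9.89, 13.25]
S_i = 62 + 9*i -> [62, 71, 80, 89, 98]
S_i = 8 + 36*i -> [8, 44, 80, 116, 152]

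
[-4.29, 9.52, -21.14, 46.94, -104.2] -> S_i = -4.29*(-2.22)^i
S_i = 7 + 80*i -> [7, 87, 167, 247, 327]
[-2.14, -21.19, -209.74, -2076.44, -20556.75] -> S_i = -2.14*9.90^i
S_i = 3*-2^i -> [3, -6, 12, -24, 48]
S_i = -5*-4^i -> [-5, 20, -80, 320, -1280]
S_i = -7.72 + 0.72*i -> [-7.72, -7.0, -6.28, -5.56, -4.84]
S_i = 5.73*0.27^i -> [5.73, 1.55, 0.42, 0.11, 0.03]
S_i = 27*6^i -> [27, 162, 972, 5832, 34992]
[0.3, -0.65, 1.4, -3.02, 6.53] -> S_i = 0.30*(-2.16)^i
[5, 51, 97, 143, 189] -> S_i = 5 + 46*i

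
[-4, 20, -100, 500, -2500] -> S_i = -4*-5^i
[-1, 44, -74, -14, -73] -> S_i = Random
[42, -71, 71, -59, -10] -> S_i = Random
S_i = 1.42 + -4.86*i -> [1.42, -3.44, -8.3, -13.16, -18.02]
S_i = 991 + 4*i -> [991, 995, 999, 1003, 1007]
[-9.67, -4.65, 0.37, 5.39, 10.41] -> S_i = -9.67 + 5.02*i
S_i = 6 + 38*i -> [6, 44, 82, 120, 158]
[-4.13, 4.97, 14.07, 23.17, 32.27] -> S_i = -4.13 + 9.10*i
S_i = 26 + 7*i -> [26, 33, 40, 47, 54]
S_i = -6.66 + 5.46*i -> [-6.66, -1.2, 4.26, 9.72, 15.18]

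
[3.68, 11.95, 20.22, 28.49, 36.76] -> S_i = 3.68 + 8.27*i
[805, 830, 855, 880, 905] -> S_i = 805 + 25*i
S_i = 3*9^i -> [3, 27, 243, 2187, 19683]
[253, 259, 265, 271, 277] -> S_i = 253 + 6*i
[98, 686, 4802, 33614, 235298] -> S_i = 98*7^i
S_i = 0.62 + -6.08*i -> [0.62, -5.46, -11.54, -17.62, -23.7]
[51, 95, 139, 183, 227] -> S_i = 51 + 44*i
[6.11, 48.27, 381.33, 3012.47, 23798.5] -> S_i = 6.11*7.90^i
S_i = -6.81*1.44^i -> [-6.81, -9.81, -14.12, -20.33, -29.28]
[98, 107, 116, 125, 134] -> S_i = 98 + 9*i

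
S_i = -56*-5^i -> [-56, 280, -1400, 7000, -35000]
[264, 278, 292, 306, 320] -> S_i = 264 + 14*i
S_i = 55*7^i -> [55, 385, 2695, 18865, 132055]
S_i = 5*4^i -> [5, 20, 80, 320, 1280]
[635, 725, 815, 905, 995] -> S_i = 635 + 90*i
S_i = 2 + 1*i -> [2, 3, 4, 5, 6]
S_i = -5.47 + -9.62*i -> [-5.47, -15.09, -24.71, -34.33, -43.95]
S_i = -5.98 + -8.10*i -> [-5.98, -14.08, -22.18, -30.28, -38.38]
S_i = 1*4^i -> [1, 4, 16, 64, 256]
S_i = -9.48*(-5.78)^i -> [-9.48, 54.79, -316.71, 1830.59, -10580.83]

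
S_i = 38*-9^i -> [38, -342, 3078, -27702, 249318]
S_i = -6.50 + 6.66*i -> [-6.5, 0.16, 6.82, 13.48, 20.14]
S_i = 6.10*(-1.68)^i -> [6.1, -10.25, 17.22, -28.92, 48.59]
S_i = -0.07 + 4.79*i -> [-0.07, 4.72, 9.51, 14.3, 19.09]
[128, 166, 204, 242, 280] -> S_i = 128 + 38*i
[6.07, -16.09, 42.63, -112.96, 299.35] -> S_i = 6.07*(-2.65)^i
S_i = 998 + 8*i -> [998, 1006, 1014, 1022, 1030]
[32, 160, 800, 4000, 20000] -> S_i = 32*5^i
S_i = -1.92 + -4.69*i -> [-1.92, -6.61, -11.3, -15.99, -20.68]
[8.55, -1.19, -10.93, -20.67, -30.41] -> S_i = 8.55 + -9.74*i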